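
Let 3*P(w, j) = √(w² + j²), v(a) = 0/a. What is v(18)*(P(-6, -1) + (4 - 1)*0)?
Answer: 0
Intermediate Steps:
v(a) = 0
P(w, j) = √(j² + w²)/3 (P(w, j) = √(w² + j²)/3 = √(j² + w²)/3)
v(18)*(P(-6, -1) + (4 - 1)*0) = 0*(√((-1)² + (-6)²)/3 + (4 - 1)*0) = 0*(√(1 + 36)/3 + 3*0) = 0*(√37/3 + 0) = 0*(√37/3) = 0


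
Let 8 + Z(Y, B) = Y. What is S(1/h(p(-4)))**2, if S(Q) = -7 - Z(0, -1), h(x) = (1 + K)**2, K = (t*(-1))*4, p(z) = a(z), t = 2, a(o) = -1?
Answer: 1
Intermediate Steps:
Z(Y, B) = -8 + Y
p(z) = -1
K = -8 (K = (2*(-1))*4 = -2*4 = -8)
h(x) = 49 (h(x) = (1 - 8)**2 = (-7)**2 = 49)
S(Q) = 1 (S(Q) = -7 - (-8 + 0) = -7 - 1*(-8) = -7 + 8 = 1)
S(1/h(p(-4)))**2 = 1**2 = 1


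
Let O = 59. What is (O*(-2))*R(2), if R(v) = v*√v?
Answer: -236*√2 ≈ -333.75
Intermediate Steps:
R(v) = v^(3/2)
(O*(-2))*R(2) = (59*(-2))*2^(3/2) = -236*√2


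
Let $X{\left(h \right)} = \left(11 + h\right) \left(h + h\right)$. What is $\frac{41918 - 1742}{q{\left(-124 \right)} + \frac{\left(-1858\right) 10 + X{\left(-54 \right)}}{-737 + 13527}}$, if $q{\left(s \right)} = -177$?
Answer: $- \frac{256925520}{1138883} \approx -225.59$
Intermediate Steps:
$X{\left(h \right)} = 2 h \left(11 + h\right)$ ($X{\left(h \right)} = \left(11 + h\right) 2 h = 2 h \left(11 + h\right)$)
$\frac{41918 - 1742}{q{\left(-124 \right)} + \frac{\left(-1858\right) 10 + X{\left(-54 \right)}}{-737 + 13527}} = \frac{41918 - 1742}{-177 + \frac{\left(-1858\right) 10 + 2 \left(-54\right) \left(11 - 54\right)}{-737 + 13527}} = \frac{40176}{-177 + \frac{-18580 + 2 \left(-54\right) \left(-43\right)}{12790}} = \frac{40176}{-177 + \left(-18580 + 4644\right) \frac{1}{12790}} = \frac{40176}{-177 - \frac{6968}{6395}} = \frac{40176}{- \frac{1138883}{6395}} = 40176 \left(- \frac{6395}{1138883}\right) = - \frac{256925520}{1138883}$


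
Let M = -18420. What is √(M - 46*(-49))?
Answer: I*√16166 ≈ 127.15*I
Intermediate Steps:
√(M - 46*(-49)) = √(-18420 - 46*(-49)) = √(-18420 + 2254) = √(-16166) = I*√16166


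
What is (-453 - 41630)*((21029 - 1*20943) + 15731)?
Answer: -665626811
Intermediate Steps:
(-453 - 41630)*((21029 - 1*20943) + 15731) = -42083*((21029 - 20943) + 15731) = -42083*(86 + 15731) = -42083*15817 = -665626811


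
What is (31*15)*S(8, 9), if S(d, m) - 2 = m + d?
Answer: 8835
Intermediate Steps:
S(d, m) = 2 + d + m (S(d, m) = 2 + (m + d) = 2 + (d + m) = 2 + d + m)
(31*15)*S(8, 9) = (31*15)*(2 + 8 + 9) = 465*19 = 8835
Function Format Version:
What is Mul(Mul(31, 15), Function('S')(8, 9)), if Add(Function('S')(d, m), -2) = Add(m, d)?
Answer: 8835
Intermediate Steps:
Function('S')(d, m) = Add(2, d, m) (Function('S')(d, m) = Add(2, Add(m, d)) = Add(2, Add(d, m)) = Add(2, d, m))
Mul(Mul(31, 15), Function('S')(8, 9)) = Mul(Mul(31, 15), Add(2, 8, 9)) = Mul(465, 19) = 8835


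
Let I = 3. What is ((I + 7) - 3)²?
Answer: 49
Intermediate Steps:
((I + 7) - 3)² = ((3 + 7) - 3)² = (10 - 3)² = 7² = 49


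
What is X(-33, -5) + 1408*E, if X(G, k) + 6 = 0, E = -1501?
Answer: -2113414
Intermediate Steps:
X(G, k) = -6 (X(G, k) = -6 + 0 = -6)
X(-33, -5) + 1408*E = -6 + 1408*(-1501) = -6 - 2113408 = -2113414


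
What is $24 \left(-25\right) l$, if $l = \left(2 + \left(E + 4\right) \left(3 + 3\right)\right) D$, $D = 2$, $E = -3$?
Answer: $-9600$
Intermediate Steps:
$l = 16$ ($l = \left(2 + \left(-3 + 4\right) \left(3 + 3\right)\right) 2 = \left(2 + 1 \cdot 6\right) 2 = \left(2 + 6\right) 2 = 8 \cdot 2 = 16$)
$24 \left(-25\right) l = 24 \left(-25\right) 16 = \left(-600\right) 16 = -9600$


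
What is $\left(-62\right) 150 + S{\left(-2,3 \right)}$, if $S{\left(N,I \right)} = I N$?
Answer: $-9306$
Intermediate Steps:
$\left(-62\right) 150 + S{\left(-2,3 \right)} = \left(-62\right) 150 + 3 \left(-2\right) = -9300 - 6 = -9306$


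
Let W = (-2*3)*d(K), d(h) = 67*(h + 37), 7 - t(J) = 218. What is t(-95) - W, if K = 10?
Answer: 18683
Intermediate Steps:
t(J) = -211 (t(J) = 7 - 1*218 = 7 - 218 = -211)
d(h) = 2479 + 67*h (d(h) = 67*(37 + h) = 2479 + 67*h)
W = -18894 (W = (-2*3)*(2479 + 67*10) = -6*(2479 + 670) = -6*3149 = -18894)
t(-95) - W = -211 - 1*(-18894) = -211 + 18894 = 18683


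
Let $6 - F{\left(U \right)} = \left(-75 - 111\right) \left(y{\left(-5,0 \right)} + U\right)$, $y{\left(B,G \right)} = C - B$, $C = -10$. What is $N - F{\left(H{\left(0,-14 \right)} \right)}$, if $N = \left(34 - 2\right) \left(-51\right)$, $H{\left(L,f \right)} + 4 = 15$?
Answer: $-2754$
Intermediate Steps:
$H{\left(L,f \right)} = 11$ ($H{\left(L,f \right)} = -4 + 15 = 11$)
$y{\left(B,G \right)} = -10 - B$
$N = -1632$ ($N = 32 \left(-51\right) = -1632$)
$F{\left(U \right)} = -924 + 186 U$ ($F{\left(U \right)} = 6 - \left(-75 - 111\right) \left(\left(-10 - -5\right) + U\right) = 6 - - 186 \left(\left(-10 + 5\right) + U\right) = 6 - - 186 \left(-5 + U\right) = 6 - \left(930 - 186 U\right) = 6 + \left(-930 + 186 U\right) = -924 + 186 U$)
$N - F{\left(H{\left(0,-14 \right)} \right)} = -1632 - \left(-924 + 186 \cdot 11\right) = -1632 - \left(-924 + 2046\right) = -1632 - 1122 = -2754$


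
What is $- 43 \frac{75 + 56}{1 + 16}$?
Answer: $- \frac{5633}{17} \approx -331.35$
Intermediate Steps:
$- 43 \frac{75 + 56}{1 + 16} = - 43 \cdot \frac{131}{17} = - 43 \cdot 131 \cdot \frac{1}{17} = \left(-43\right) \frac{131}{17} = - \frac{5633}{17}$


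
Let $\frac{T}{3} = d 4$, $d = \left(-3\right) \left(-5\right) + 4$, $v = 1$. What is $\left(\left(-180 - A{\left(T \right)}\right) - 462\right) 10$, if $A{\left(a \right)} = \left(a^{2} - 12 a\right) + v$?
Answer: $-498910$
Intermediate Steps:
$d = 19$ ($d = 15 + 4 = 19$)
$T = 228$ ($T = 3 \cdot 19 \cdot 4 = 3 \cdot 76 = 228$)
$A{\left(a \right)} = 1 + a^{2} - 12 a$ ($A{\left(a \right)} = \left(a^{2} - 12 a\right) + 1 = 1 + a^{2} - 12 a$)
$\left(\left(-180 - A{\left(T \right)}\right) - 462\right) 10 = \left(\left(-180 - \left(1 + 228^{2} - 2736\right)\right) - 462\right) 10 = \left(\left(-180 - \left(1 + 51984 - 2736\right)\right) - 462\right) 10 = \left(\left(-180 - 49249\right) - 462\right) 10 = \left(-49429 - 462\right) 10 = \left(-49891\right) 10 = -498910$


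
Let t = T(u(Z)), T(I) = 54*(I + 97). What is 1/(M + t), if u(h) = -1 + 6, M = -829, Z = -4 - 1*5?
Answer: 1/4679 ≈ 0.00021372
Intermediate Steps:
Z = -9 (Z = -4 - 5 = -9)
u(h) = 5
T(I) = 5238 + 54*I (T(I) = 54*(97 + I) = 5238 + 54*I)
t = 5508 (t = 5238 + 54*5 = 5238 + 270 = 5508)
1/(M + t) = 1/(-829 + 5508) = 1/4679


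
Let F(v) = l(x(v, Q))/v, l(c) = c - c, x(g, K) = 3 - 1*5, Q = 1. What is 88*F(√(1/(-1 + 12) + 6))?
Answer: 0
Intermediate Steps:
x(g, K) = -2 (x(g, K) = 3 - 5 = -2)
l(c) = 0
F(v) = 0 (F(v) = 0/v = 0)
88*F(√(1/(-1 + 12) + 6)) = 88*0 = 0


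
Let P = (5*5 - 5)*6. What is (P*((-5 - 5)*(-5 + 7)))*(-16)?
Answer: 38400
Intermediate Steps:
P = 120 (P = (25 - 5)*6 = 20*6 = 120)
(P*((-5 - 5)*(-5 + 7)))*(-16) = (120*((-5 - 5)*(-5 + 7)))*(-16) = (120*(-10*2))*(-16) = (120*(-20))*(-16) = -2400*(-16) = 38400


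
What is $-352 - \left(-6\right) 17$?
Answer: $-250$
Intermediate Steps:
$-352 - \left(-6\right) 17 = -352 - -102 = -352 + 102 = -250$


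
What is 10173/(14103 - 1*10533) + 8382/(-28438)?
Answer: 43229339/16920610 ≈ 2.5548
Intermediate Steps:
10173/(14103 - 1*10533) + 8382/(-28438) = 10173/(14103 - 10533) + 8382*(-1/28438) = 10173/3570 - 4191/14219 = 10173*(1/3570) - 4191/14219 = 3391/1190 - 4191/14219 = 43229339/16920610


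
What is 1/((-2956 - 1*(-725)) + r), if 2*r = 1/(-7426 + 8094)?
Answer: -1336/2980615 ≈ -0.00044823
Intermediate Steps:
r = 1/1336 (r = 1/(2*(-7426 + 8094)) = (½)/668 = (½)*(1/668) = 1/1336 ≈ 0.00074850)
1/((-2956 - 1*(-725)) + r) = 1/((-2956 - 1*(-725)) + 1/1336) = 1/((-2956 + 725) + 1/1336) = 1/(-2231 + 1/1336) = 1/(-2980615/1336) = -1336/2980615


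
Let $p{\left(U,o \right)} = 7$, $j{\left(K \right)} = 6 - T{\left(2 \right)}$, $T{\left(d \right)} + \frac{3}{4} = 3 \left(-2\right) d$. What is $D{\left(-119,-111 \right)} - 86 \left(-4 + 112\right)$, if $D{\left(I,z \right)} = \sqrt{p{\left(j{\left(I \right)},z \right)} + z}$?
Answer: $-9288 + 2 i \sqrt{26} \approx -9288.0 + 10.198 i$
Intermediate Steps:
$T{\left(d \right)} = - \frac{3}{4} - 6 d$ ($T{\left(d \right)} = - \frac{3}{4} + 3 \left(-2\right) d = - \frac{3}{4} - 6 d$)
$j{\left(K \right)} = \frac{75}{4}$ ($j{\left(K \right)} = 6 - \left(- \frac{3}{4} - 12\right) = 6 - - \frac{51}{4} = 6 + \frac{51}{4} = \frac{75}{4}$)
$D{\left(I,z \right)} = \sqrt{7 + z}$
$D{\left(-119,-111 \right)} - 86 \left(-4 + 112\right) = \sqrt{7 - 111} - 86 \left(-4 + 112\right) = \sqrt{-104} - 9288 = 2 i \sqrt{26} - 9288 = -9288 + 2 i \sqrt{26}$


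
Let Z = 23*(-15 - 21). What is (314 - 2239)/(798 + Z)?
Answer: 385/6 ≈ 64.167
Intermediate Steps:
Z = -828 (Z = 23*(-36) = -828)
(314 - 2239)/(798 + Z) = (314 - 2239)/(798 - 828) = -1925/(-30) = -1925*(-1/30) = 385/6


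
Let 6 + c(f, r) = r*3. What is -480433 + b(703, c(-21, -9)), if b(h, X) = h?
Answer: -479730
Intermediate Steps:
c(f, r) = -6 + 3*r (c(f, r) = -6 + r*3 = -6 + 3*r)
-480433 + b(703, c(-21, -9)) = -480433 + 703 = -479730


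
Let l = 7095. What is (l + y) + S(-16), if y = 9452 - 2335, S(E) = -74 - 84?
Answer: 14054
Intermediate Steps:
S(E) = -158
y = 7117
(l + y) + S(-16) = (7095 + 7117) - 158 = 14212 - 158 = 14054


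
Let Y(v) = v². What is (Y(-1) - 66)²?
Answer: 4225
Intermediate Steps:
(Y(-1) - 66)² = ((-1)² - 66)² = (1 - 66)² = (-65)² = 4225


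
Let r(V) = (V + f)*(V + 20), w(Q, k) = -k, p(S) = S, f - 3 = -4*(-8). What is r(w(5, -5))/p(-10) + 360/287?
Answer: -28340/287 ≈ -98.746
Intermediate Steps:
f = 35 (f = 3 - 4*(-8) = 3 + 32 = 35)
r(V) = (20 + V)*(35 + V) (r(V) = (V + 35)*(V + 20) = (35 + V)*(20 + V) = (20 + V)*(35 + V))
r(w(5, -5))/p(-10) + 360/287 = (700 + (-1*(-5))**2 + 55*(-1*(-5)))/(-10) + 360/287 = (700 + 5**2 + 55*5)*(-1/10) + 360*(1/287) = (700 + 25 + 275)*(-1/10) + 360/287 = 1000*(-1/10) + 360/287 = -100 + 360/287 = -28340/287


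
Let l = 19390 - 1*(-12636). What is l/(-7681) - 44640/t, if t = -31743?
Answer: -74857942/27090887 ≈ -2.7632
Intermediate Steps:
l = 32026 (l = 19390 + 12636 = 32026)
l/(-7681) - 44640/t = 32026/(-7681) - 44640/(-31743) = 32026*(-1/7681) - 44640*(-1/31743) = -32026/7681 + 4960/3527 = -74857942/27090887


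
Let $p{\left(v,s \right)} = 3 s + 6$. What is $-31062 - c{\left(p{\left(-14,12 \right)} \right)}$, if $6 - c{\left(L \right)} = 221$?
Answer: $-30847$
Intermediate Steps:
$p{\left(v,s \right)} = 6 + 3 s$
$c{\left(L \right)} = -215$ ($c{\left(L \right)} = 6 - 221 = -215$)
$-31062 - c{\left(p{\left(-14,12 \right)} \right)} = -31062 - -215 = -31062 + 215 = -30847$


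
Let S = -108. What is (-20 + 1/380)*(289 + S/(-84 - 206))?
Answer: -318846441/55100 ≈ -5786.7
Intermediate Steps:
(-20 + 1/380)*(289 + S/(-84 - 206)) = (-20 + 1/380)*(289 - 108/(-84 - 206)) = (-20 + 1/380)*(289 - 108/(-290)) = -7599*(289 - 108*(-1/290))/380 = -7599*(289 + 54/145)/380 = -7599/380*41959/145 = -318846441/55100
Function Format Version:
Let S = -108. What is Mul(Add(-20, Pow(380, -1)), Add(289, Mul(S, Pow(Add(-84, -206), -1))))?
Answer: Rational(-318846441, 55100) ≈ -5786.7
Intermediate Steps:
Mul(Add(-20, Pow(380, -1)), Add(289, Mul(S, Pow(Add(-84, -206), -1)))) = Mul(Add(-20, Pow(380, -1)), Add(289, Mul(-108, Pow(Add(-84, -206), -1)))) = Mul(Add(-20, Rational(1, 380)), Add(289, Mul(-108, Pow(-290, -1)))) = Mul(Rational(-7599, 380), Add(289, Mul(-108, Rational(-1, 290)))) = Mul(Rational(-7599, 380), Add(289, Rational(54, 145))) = Mul(Rational(-7599, 380), Rational(41959, 145)) = Rational(-318846441, 55100)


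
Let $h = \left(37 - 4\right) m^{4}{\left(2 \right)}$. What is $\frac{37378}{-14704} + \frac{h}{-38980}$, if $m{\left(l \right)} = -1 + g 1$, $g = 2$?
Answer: $- \frac{182184959}{71645240} \approx -2.5429$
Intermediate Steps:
$m{\left(l \right)} = 1$ ($m{\left(l \right)} = -1 + 2 \cdot 1 = -1 + 2 = 1$)
$h = 33$ ($h = \left(37 - 4\right) 1^{4} = 33 \cdot 1 = 33$)
$\frac{37378}{-14704} + \frac{h}{-38980} = \frac{37378}{-14704} + \frac{33}{-38980} = 37378 \left(- \frac{1}{14704}\right) + 33 \left(- \frac{1}{38980}\right) = - \frac{18689}{7352} - \frac{33}{38980} = - \frac{182184959}{71645240}$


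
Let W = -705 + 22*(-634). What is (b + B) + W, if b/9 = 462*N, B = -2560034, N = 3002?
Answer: 9907629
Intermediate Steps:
b = 12482316 (b = 9*(462*3002) = 9*1386924 = 12482316)
W = -14653 (W = -705 - 13948 = -14653)
(b + B) + W = (12482316 - 2560034) - 14653 = 9922282 - 14653 = 9907629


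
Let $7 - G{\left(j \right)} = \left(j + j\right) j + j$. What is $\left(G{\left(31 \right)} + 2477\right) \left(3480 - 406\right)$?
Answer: $1632294$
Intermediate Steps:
$G{\left(j \right)} = 7 - j - 2 j^{2}$ ($G{\left(j \right)} = 7 - \left(\left(j + j\right) j + j\right) = 7 - \left(2 j j + j\right) = 7 - \left(2 j^{2} + j\right) = 7 - \left(j + 2 j^{2}\right) = 7 - j - 2 j^{2}$)
$\left(G{\left(31 \right)} + 2477\right) \left(3480 - 406\right) = \left(\left(7 - 31 - 2 \cdot 31^{2}\right) + 2477\right) \left(3480 - 406\right) = \left(\left(7 - 31 - 1922\right) + 2477\right) 3074 = \left(-1946 + 2477\right) 3074 = 531 \cdot 3074 = 1632294$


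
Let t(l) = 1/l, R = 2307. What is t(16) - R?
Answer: -36911/16 ≈ -2306.9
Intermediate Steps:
t(16) - R = 1/16 - 1*2307 = 1/16 - 2307 = -36911/16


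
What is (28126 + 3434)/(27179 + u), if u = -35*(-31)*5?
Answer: 2630/2717 ≈ 0.96798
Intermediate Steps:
u = 5425 (u = 1085*5 = 5425)
(28126 + 3434)/(27179 + u) = (28126 + 3434)/(27179 + 5425) = 31560/32604 = 31560*(1/32604) = 2630/2717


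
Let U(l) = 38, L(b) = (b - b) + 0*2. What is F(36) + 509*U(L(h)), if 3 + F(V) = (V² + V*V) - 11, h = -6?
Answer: 21920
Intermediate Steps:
L(b) = 0 (L(b) = 0 + 0 = 0)
F(V) = -14 + 2*V² (F(V) = -3 + ((V² + V*V) - 11) = -3 + ((V² + V²) - 11) = -3 + (2*V² - 11) = -3 + (-11 + 2*V²) = -14 + 2*V²)
F(36) + 509*U(L(h)) = (-14 + 2*36²) + 509*38 = (-14 + 2*1296) + 19342 = (-14 + 2592) + 19342 = 2578 + 19342 = 21920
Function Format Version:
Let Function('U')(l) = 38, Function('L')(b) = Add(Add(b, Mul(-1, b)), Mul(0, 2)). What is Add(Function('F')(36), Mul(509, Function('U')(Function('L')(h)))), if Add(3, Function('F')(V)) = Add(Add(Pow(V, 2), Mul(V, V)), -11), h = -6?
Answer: 21920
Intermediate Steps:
Function('L')(b) = 0 (Function('L')(b) = Add(0, 0) = 0)
Function('F')(V) = Add(-14, Mul(2, Pow(V, 2))) (Function('F')(V) = Add(-3, Add(Add(Pow(V, 2), Mul(V, V)), -11)) = Add(-3, Add(Add(Pow(V, 2), Pow(V, 2)), -11)) = Add(-3, Add(Mul(2, Pow(V, 2)), -11)) = Add(-3, Add(-11, Mul(2, Pow(V, 2)))) = Add(-14, Mul(2, Pow(V, 2))))
Add(Function('F')(36), Mul(509, Function('U')(Function('L')(h)))) = Add(Add(-14, Mul(2, Pow(36, 2))), Mul(509, 38)) = Add(Add(-14, Mul(2, 1296)), 19342) = Add(Add(-14, 2592), 19342) = Add(2578, 19342) = 21920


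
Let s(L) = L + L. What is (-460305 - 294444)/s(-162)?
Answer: 83861/36 ≈ 2329.5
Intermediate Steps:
s(L) = 2*L
(-460305 - 294444)/s(-162) = (-460305 - 294444)/((2*(-162))) = -754749/(-324) = -754749*(-1/324) = 83861/36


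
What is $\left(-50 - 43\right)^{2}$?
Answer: $8649$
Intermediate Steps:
$\left(-50 - 43\right)^{2} = \left(-93\right)^{2} = 8649$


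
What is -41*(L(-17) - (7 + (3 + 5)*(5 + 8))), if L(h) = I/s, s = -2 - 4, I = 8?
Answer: 13817/3 ≈ 4605.7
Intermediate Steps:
s = -6
L(h) = -4/3 (L(h) = 8/(-6) = 8*(-⅙) = -4/3)
-41*(L(-17) - (7 + (3 + 5)*(5 + 8))) = -41*(-4/3 - (7 + (3 + 5)*(5 + 8))) = -41*(-4/3 - (7 + 8*13)) = -41*(-4/3 - (7 + 104)) = -41*(-4/3 - 111) = -41*(-337/3) = 13817/3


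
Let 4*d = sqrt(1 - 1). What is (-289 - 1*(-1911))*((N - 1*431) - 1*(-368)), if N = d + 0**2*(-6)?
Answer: -102186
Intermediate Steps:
d = 0 (d = sqrt(1 - 1)/4 = sqrt(0)/4 = (1/4)*0 = 0)
N = 0 (N = 0 + 0**2*(-6) = 0 + 0*(-6) = 0 + 0 = 0)
(-289 - 1*(-1911))*((N - 1*431) - 1*(-368)) = (-289 - 1*(-1911))*((0 - 1*431) - 1*(-368)) = (-289 + 1911)*((0 - 431) + 368) = 1622*(-431 + 368) = 1622*(-63) = -102186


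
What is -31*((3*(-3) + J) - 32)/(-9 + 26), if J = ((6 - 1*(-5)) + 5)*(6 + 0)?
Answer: -1705/17 ≈ -100.29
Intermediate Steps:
J = 96 (J = ((6 + 5) + 5)*6 = (11 + 5)*6 = 16*6 = 96)
-31*((3*(-3) + J) - 32)/(-9 + 26) = -31*((3*(-3) + 96) - 32)/(-9 + 26) = -31*((-9 + 96) - 32)/17 = -31*(87 - 32)/17 = -1705/17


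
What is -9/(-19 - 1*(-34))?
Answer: -⅗ ≈ -0.60000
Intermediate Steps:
-9/(-19 - 1*(-34)) = -9/(-19 + 34) = -9/15 = (1/15)*(-9) = -⅗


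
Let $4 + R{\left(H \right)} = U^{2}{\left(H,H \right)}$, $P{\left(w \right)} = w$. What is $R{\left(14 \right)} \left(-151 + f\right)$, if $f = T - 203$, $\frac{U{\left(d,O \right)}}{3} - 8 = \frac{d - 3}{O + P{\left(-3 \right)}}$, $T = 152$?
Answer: $-146450$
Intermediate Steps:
$U{\left(d,O \right)} = 24 + \frac{3 \left(-3 + d\right)}{-3 + O}$ ($U{\left(d,O \right)} = 24 + 3 \frac{d - 3}{O - 3} = 24 + 3 \frac{-3 + d}{-3 + O} = 24 + \frac{3 \left(-3 + d\right)}{-3 + O}$)
$R{\left(H \right)} = -4 + \frac{9 \left(-27 + 9 H\right)^{2}}{\left(-3 + H\right)^{2}}$ ($R{\left(H \right)} = -4 + \left(\frac{3 \left(-27 + H + 8 H\right)}{-3 + H}\right)^{2} = -4 + \left(\frac{3 \left(-27 + 9 H\right)}{-3 + H}\right)^{2} = -4 + \frac{9 \left(-27 + 9 H\right)^{2}}{\left(-3 + H\right)^{2}}$)
$f = -51$ ($f = 152 - 203 = -51$)
$R{\left(14 \right)} \left(-151 + f\right) = 725 \left(-151 - 51\right) = 725 \left(-202\right) = -146450$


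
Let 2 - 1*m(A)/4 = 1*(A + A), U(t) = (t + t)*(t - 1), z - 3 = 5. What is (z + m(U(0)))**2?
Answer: 256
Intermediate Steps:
z = 8 (z = 3 + 5 = 8)
U(t) = 2*t*(-1 + t) (U(t) = (2*t)*(-1 + t) = 2*t*(-1 + t))
m(A) = 8 - 8*A (m(A) = 8 - 4*(A + A) = 8 - 4*2*A = 8 - 8*A)
(z + m(U(0)))**2 = (8 + (8 - 16*0*(-1 + 0)))**2 = (8 + (8 - 16*0*(-1)))**2 = (8 + (8 - 8*0))**2 = (8 + (8 + 0))**2 = (8 + 8)**2 = 16**2 = 256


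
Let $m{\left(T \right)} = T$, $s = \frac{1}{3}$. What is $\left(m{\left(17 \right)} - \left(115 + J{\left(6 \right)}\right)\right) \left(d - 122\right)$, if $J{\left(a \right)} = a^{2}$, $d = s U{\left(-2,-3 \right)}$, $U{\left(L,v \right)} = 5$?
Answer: $\frac{48374}{3} \approx 16125.0$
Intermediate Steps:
$s = \frac{1}{3} \approx 0.33333$
$d = \frac{5}{3}$ ($d = \frac{1}{3} \cdot 5 = \frac{5}{3} \approx 1.6667$)
$\left(m{\left(17 \right)} - \left(115 + J{\left(6 \right)}\right)\right) \left(d - 122\right) = \left(17 - 151\right) \left(\frac{5}{3} - 122\right) = \left(17 - 151\right) \left(- \frac{361}{3}\right) = \left(-134\right) \left(- \frac{361}{3}\right) = \frac{48374}{3}$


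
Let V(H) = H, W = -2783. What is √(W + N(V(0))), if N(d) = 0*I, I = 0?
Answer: 11*I*√23 ≈ 52.754*I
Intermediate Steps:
N(d) = 0 (N(d) = 0*0 = 0)
√(W + N(V(0))) = √(-2783 + 0) = √(-2783) = 11*I*√23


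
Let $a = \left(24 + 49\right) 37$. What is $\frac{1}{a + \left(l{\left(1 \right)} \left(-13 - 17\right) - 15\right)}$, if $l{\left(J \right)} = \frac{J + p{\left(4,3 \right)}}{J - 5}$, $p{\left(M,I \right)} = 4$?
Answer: $\frac{2}{5447} \approx 0.00036717$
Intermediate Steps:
$a = 2701$ ($a = 73 \cdot 37 = 2701$)
$l{\left(J \right)} = \frac{4 + J}{-5 + J}$ ($l{\left(J \right)} = \frac{J + 4}{J - 5} = \frac{4 + J}{-5 + J}$)
$\frac{1}{a + \left(l{\left(1 \right)} \left(-13 - 17\right) - 15\right)} = \frac{1}{2701 - \left(15 - \frac{4 + 1}{-5 + 1} \left(-13 - 17\right)\right)} = \frac{1}{2701 - \left(15 - \frac{1}{-4} \cdot 5 \left(-13 - 17\right)\right)} = \frac{1}{2701 - \left(15 - \left(- \frac{1}{4}\right) 5 \left(-30\right)\right)} = \frac{1}{2701 - - \frac{45}{2}} = \frac{1}{2701 + \left(\frac{75}{2} - 15\right)} = \frac{1}{2701 + \frac{45}{2}} = \frac{1}{\frac{5447}{2}} = \frac{2}{5447}$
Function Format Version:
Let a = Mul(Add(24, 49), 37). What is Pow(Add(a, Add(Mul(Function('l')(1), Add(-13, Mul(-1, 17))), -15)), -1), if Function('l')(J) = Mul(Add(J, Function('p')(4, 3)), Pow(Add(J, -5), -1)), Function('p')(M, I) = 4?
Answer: Rational(2, 5447) ≈ 0.00036717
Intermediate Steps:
a = 2701 (a = Mul(73, 37) = 2701)
Function('l')(J) = Mul(Pow(Add(-5, J), -1), Add(4, J)) (Function('l')(J) = Mul(Add(J, 4), Pow(Add(J, -5), -1)) = Mul(Add(4, J), Pow(Add(-5, J), -1)) = Mul(Pow(Add(-5, J), -1), Add(4, J)))
Pow(Add(a, Add(Mul(Function('l')(1), Add(-13, Mul(-1, 17))), -15)), -1) = Pow(Add(2701, Add(Mul(Mul(Pow(Add(-5, 1), -1), Add(4, 1)), Add(-13, Mul(-1, 17))), -15)), -1) = Pow(Add(2701, Add(Mul(Mul(Pow(-4, -1), 5), Add(-13, -17)), -15)), -1) = Pow(Add(2701, Add(Mul(Mul(Rational(-1, 4), 5), -30), -15)), -1) = Pow(Add(2701, Add(Mul(Rational(-5, 4), -30), -15)), -1) = Pow(Add(2701, Add(Rational(75, 2), -15)), -1) = Pow(Add(2701, Rational(45, 2)), -1) = Pow(Rational(5447, 2), -1) = Rational(2, 5447)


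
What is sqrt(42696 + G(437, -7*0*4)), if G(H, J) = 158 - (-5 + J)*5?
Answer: sqrt(42879) ≈ 207.07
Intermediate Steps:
G(H, J) = 183 - 5*J (G(H, J) = 158 - (-25 + 5*J) = 158 + (25 - 5*J) = 183 - 5*J)
sqrt(42696 + G(437, -7*0*4)) = sqrt(42696 + (183 - 5*(-7*0)*4)) = sqrt(42696 + (183 - 0*4)) = sqrt(42696 + (183 - 5*0)) = sqrt(42696 + (183 + 0)) = sqrt(42696 + 183) = sqrt(42879)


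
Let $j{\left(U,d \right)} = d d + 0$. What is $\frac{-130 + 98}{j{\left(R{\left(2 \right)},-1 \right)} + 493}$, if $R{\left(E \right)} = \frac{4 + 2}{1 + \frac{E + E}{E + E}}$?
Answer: $- \frac{16}{247} \approx -0.064777$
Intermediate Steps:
$R{\left(E \right)} = 3$ ($R{\left(E \right)} = \frac{6}{1 + \frac{2 E}{2 E}} = \frac{6}{1 + 2 E \frac{1}{2 E}} = \frac{6}{1 + 1} = \frac{6}{2} = 6 \cdot \frac{1}{2} = 3$)
$j{\left(U,d \right)} = d^{2}$ ($j{\left(U,d \right)} = d^{2} + 0 = d^{2}$)
$\frac{-130 + 98}{j{\left(R{\left(2 \right)},-1 \right)} + 493} = \frac{-130 + 98}{\left(-1\right)^{2} + 493} = - \frac{32}{1 + 493} = - \frac{32}{494} = \left(-32\right) \frac{1}{494} = - \frac{16}{247}$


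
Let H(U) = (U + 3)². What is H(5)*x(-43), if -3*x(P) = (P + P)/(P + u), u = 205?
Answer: 2752/243 ≈ 11.325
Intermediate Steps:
x(P) = -2*P/(3*(205 + P)) (x(P) = -(P + P)/(3*(P + 205)) = -2*P/(3*(205 + P)))
H(U) = (3 + U)²
H(5)*x(-43) = (3 + 5)²*(-2*(-43)/(615 + 3*(-43))) = 8²*(-2*(-43)/(615 - 129)) = 64*(-2*(-43)/486) = 64*(-2*(-43)*1/486) = 64*(43/243) = 2752/243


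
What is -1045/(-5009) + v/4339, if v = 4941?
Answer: 29283724/21734051 ≈ 1.3474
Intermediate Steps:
-1045/(-5009) + v/4339 = -1045/(-5009) + 4941/4339 = -1045*(-1/5009) + 4941*(1/4339) = 1045/5009 + 4941/4339 = 29283724/21734051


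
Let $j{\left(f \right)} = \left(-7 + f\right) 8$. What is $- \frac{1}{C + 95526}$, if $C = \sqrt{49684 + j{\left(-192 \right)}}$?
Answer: $- \frac{47763}{4562584292} + \frac{\sqrt{12023}}{4562584292} \approx -1.0444 \cdot 10^{-5}$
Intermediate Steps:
$j{\left(f \right)} = -56 + 8 f$
$C = 2 \sqrt{12023}$ ($C = \sqrt{49684 + \left(-56 + 8 \left(-192\right)\right)} = \sqrt{49684 - 1592} = \sqrt{48092} = 2 \sqrt{12023} \approx 219.3$)
$- \frac{1}{C + 95526} = - \frac{1}{2 \sqrt{12023} + 95526} = - \frac{1}{95526 + 2 \sqrt{12023}}$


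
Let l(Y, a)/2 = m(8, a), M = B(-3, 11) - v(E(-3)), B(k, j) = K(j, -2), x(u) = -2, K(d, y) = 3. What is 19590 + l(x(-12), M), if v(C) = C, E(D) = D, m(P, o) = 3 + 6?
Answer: 19608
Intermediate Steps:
m(P, o) = 9
B(k, j) = 3
M = 6 (M = 3 - 1*(-3) = 3 + 3 = 6)
l(Y, a) = 18 (l(Y, a) = 2*9 = 18)
19590 + l(x(-12), M) = 19590 + 18 = 19608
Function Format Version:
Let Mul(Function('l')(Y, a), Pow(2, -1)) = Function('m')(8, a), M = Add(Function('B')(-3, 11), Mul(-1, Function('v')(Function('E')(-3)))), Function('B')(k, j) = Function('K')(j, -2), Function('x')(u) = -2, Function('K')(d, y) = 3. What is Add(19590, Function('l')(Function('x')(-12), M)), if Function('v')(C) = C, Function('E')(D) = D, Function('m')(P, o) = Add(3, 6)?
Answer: 19608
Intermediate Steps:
Function('m')(P, o) = 9
Function('B')(k, j) = 3
M = 6 (M = Add(3, Mul(-1, -3)) = Add(3, 3) = 6)
Function('l')(Y, a) = 18 (Function('l')(Y, a) = Mul(2, 9) = 18)
Add(19590, Function('l')(Function('x')(-12), M)) = Add(19590, 18) = 19608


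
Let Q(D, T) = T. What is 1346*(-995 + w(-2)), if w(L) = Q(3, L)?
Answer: -1341962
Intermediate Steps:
w(L) = L
1346*(-995 + w(-2)) = 1346*(-995 - 2) = 1346*(-997) = -1341962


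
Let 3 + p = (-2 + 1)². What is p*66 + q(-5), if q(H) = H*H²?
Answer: -257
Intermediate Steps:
q(H) = H³
p = -2 (p = -3 + (-2 + 1)² = -3 + (-1)² = -3 + 1 = -2)
p*66 + q(-5) = -2*66 + (-5)³ = -132 - 125 = -257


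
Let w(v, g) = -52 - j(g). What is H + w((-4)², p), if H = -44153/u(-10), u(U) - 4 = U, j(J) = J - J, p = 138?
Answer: 43841/6 ≈ 7306.8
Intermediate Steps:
j(J) = 0
u(U) = 4 + U
H = 44153/6 (H = -44153/(4 - 10) = -44153/(-6) = -44153*(-⅙) = 44153/6 ≈ 7358.8)
w(v, g) = -52 (w(v, g) = -52 - 1*0 = -52 + 0 = -52)
H + w((-4)², p) = 44153/6 - 52 = 43841/6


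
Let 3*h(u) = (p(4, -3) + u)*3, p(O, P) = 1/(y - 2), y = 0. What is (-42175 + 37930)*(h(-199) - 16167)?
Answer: 138951585/2 ≈ 6.9476e+7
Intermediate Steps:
p(O, P) = -½ (p(O, P) = 1/(0 - 2) = 1/(-2) = -½)
h(u) = -½ + u (h(u) = ((-½ + u)*3)/3 = (-3/2 + 3*u)/3 = -½ + u)
(-42175 + 37930)*(h(-199) - 16167) = (-42175 + 37930)*((-½ - 199) - 16167) = -4245*(-399/2 - 16167) = -4245*(-32733/2) = 138951585/2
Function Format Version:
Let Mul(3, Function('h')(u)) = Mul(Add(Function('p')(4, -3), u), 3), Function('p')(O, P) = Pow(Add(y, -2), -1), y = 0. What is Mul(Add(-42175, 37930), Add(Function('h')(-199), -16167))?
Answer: Rational(138951585, 2) ≈ 6.9476e+7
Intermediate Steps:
Function('p')(O, P) = Rational(-1, 2) (Function('p')(O, P) = Pow(Add(0, -2), -1) = Pow(-2, -1) = Rational(-1, 2))
Function('h')(u) = Add(Rational(-1, 2), u) (Function('h')(u) = Mul(Rational(1, 3), Mul(Add(Rational(-1, 2), u), 3)) = Mul(Rational(1, 3), Add(Rational(-3, 2), Mul(3, u))) = Add(Rational(-1, 2), u))
Mul(Add(-42175, 37930), Add(Function('h')(-199), -16167)) = Mul(Add(-42175, 37930), Add(Add(Rational(-1, 2), -199), -16167)) = Mul(-4245, Add(Rational(-399, 2), -16167)) = Mul(-4245, Rational(-32733, 2)) = Rational(138951585, 2)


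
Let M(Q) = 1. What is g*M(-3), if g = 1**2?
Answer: 1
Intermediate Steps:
g = 1
g*M(-3) = 1*1 = 1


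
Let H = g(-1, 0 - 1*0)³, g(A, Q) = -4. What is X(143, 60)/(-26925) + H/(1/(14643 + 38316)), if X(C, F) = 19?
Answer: -91258948819/26925 ≈ -3.3894e+6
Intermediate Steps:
H = -64 (H = (-4)³ = -64)
X(143, 60)/(-26925) + H/(1/(14643 + 38316)) = 19/(-26925) - 64/(1/(14643 + 38316)) = 19*(-1/26925) - 64/(1/52959) = -19/26925 - 64/1/52959 = -19/26925 - 64*52959 = -19/26925 - 3389376 = -91258948819/26925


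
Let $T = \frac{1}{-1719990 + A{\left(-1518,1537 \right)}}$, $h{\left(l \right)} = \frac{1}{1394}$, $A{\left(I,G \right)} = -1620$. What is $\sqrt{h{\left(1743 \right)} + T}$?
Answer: $\frac{\sqrt{28669362836510}}{199993695} \approx 0.026773$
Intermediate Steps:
$h{\left(l \right)} = \frac{1}{1394}$
$T = - \frac{1}{1721610}$ ($T = \frac{1}{-1719990 - 1620} = \frac{1}{-1721610} = - \frac{1}{1721610} \approx -5.8085 \cdot 10^{-7}$)
$\sqrt{h{\left(1743 \right)} + T} = \sqrt{\frac{1}{1394} - \frac{1}{1721610}} = \sqrt{\frac{430054}{599981085}} = \frac{\sqrt{28669362836510}}{199993695}$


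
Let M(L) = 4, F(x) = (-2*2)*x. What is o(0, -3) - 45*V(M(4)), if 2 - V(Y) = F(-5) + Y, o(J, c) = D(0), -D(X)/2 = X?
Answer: 990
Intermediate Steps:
D(X) = -2*X
o(J, c) = 0 (o(J, c) = -2*0 = 0)
F(x) = -4*x
V(Y) = -18 - Y (V(Y) = 2 - (-4*(-5) + Y) = 2 - (20 + Y) = 2 + (-20 - Y) = -18 - Y)
o(0, -3) - 45*V(M(4)) = 0 - 45*(-18 - 1*4) = 0 - 45*(-18 - 4) = 0 - 45*(-22) = 0 + 990 = 990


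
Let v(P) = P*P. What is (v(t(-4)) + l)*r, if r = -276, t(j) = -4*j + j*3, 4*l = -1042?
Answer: 67482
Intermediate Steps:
l = -521/2 (l = (¼)*(-1042) = -521/2 ≈ -260.50)
t(j) = -j (t(j) = -4*j + 3*j = -j)
v(P) = P²
(v(t(-4)) + l)*r = ((-1*(-4))² - 521/2)*(-276) = (4² - 521/2)*(-276) = (16 - 521/2)*(-276) = -489/2*(-276) = 67482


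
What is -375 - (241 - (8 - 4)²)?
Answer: -600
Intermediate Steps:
-375 - (241 - (8 - 4)²) = -375 - (241 - 1*4²) = -375 - (241 - 1*16) = -375 - (241 - 16) = -375 - 1*225 = -375 - 225 = -600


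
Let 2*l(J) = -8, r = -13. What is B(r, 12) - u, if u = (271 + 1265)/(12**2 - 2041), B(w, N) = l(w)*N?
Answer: -89520/1897 ≈ -47.190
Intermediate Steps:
l(J) = -4 (l(J) = (1/2)*(-8) = -4)
B(w, N) = -4*N
u = -1536/1897 (u = 1536/(144 - 2041) = 1536/(-1897) = 1536*(-1/1897) = -1536/1897 ≈ -0.80970)
B(r, 12) - u = -4*12 - 1*(-1536/1897) = -48 + 1536/1897 = -89520/1897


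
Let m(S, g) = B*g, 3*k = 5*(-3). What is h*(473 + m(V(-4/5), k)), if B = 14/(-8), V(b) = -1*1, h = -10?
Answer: -9635/2 ≈ -4817.5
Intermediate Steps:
V(b) = -1
k = -5 (k = (5*(-3))/3 = (⅓)*(-15) = -5)
B = -7/4 (B = 14*(-⅛) = -7/4 ≈ -1.7500)
m(S, g) = -7*g/4
h*(473 + m(V(-4/5), k)) = -10*(473 - 7/4*(-5)) = -10*(473 + 35/4) = -10*1927/4 = -9635/2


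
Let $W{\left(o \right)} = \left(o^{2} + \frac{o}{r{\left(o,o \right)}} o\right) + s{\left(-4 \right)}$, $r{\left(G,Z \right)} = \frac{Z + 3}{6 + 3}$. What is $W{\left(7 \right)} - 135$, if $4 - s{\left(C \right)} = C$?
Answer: $- \frac{339}{10} \approx -33.9$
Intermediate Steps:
$r{\left(G,Z \right)} = \frac{1}{3} + \frac{Z}{9}$ ($r{\left(G,Z \right)} = \frac{3 + Z}{9} = \left(3 + Z\right) \frac{1}{9} = \frac{1}{3} + \frac{Z}{9}$)
$s{\left(C \right)} = 4 - C$
$W{\left(o \right)} = 8 + o^{2} + \frac{o^{2}}{\frac{1}{3} + \frac{o}{9}}$ ($W{\left(o \right)} = \left(o^{2} + \frac{o}{\frac{1}{3} + \frac{o}{9}} o\right) + \left(4 - -4\right) = \left(o^{2} + \frac{o^{2}}{\frac{1}{3} + \frac{o}{9}}\right) + \left(4 + 4\right) = \left(o^{2} + \frac{o^{2}}{\frac{1}{3} + \frac{o}{9}}\right) + 8 = 8 + o^{2} + \frac{o^{2}}{\frac{1}{3} + \frac{o}{9}}$)
$W{\left(7 \right)} - 135 = \frac{9 \cdot 7^{2} + \left(3 + 7\right) \left(8 + 7^{2}\right)}{3 + 7} - 135 = \frac{9 \cdot 49 + 10 \left(8 + 49\right)}{10} - 135 = \frac{441 + 10 \cdot 57}{10} - 135 = \frac{441 + 570}{10} - 135 = \frac{1}{10} \cdot 1011 - 135 = \frac{1011}{10} - 135 = - \frac{339}{10}$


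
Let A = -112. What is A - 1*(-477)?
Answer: 365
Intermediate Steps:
A - 1*(-477) = -112 - 1*(-477) = -112 + 477 = 365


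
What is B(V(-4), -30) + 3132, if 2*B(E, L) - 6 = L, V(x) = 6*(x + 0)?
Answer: 3120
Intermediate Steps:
V(x) = 6*x
B(E, L) = 3 + L/2
B(V(-4), -30) + 3132 = (3 + (1/2)*(-30)) + 3132 = (3 - 15) + 3132 = -12 + 3132 = 3120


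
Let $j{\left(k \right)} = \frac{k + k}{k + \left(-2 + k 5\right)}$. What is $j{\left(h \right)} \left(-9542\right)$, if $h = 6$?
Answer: $- \frac{57252}{17} \approx -3367.8$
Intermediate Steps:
$j{\left(k \right)} = \frac{2 k}{-2 + 6 k}$ ($j{\left(k \right)} = \frac{2 k}{k + \left(-2 + 5 k\right)} = \frac{2 k}{-2 + 6 k}$)
$j{\left(h \right)} \left(-9542\right) = \frac{6}{-1 + 3 \cdot 6} \left(-9542\right) = \frac{6}{-1 + 18} \left(-9542\right) = \frac{6}{17} \left(-9542\right) = - \frac{57252}{17}$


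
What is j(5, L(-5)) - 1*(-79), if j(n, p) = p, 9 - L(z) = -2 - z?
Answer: 85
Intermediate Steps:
L(z) = 11 + z (L(z) = 9 - (-2 - z) = 9 + (2 + z) = 11 + z)
j(5, L(-5)) - 1*(-79) = (11 - 5) - 1*(-79) = 6 + 79 = 85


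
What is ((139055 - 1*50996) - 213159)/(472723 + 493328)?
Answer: -13900/107339 ≈ -0.12950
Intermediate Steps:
((139055 - 1*50996) - 213159)/(472723 + 493328) = ((139055 - 50996) - 213159)/966051 = (88059 - 213159)*(1/966051) = -125100*1/966051 = -13900/107339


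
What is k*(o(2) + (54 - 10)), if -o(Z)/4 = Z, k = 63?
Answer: 2268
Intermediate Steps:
o(Z) = -4*Z
k*(o(2) + (54 - 10)) = 63*(-4*2 + (54 - 10)) = 63*(-8 + 44) = 63*36 = 2268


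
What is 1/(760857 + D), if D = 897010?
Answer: 1/1657867 ≈ 6.0319e-7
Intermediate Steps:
1/(760857 + D) = 1/(760857 + 897010) = 1/1657867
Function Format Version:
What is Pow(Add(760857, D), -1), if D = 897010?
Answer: Rational(1, 1657867) ≈ 6.0319e-7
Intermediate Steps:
Pow(Add(760857, D), -1) = Pow(Add(760857, 897010), -1) = Pow(1657867, -1) = Rational(1, 1657867)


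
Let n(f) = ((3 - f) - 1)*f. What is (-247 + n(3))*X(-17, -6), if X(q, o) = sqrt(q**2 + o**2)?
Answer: -1250*sqrt(13) ≈ -4506.9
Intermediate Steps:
n(f) = f*(2 - f) (n(f) = (2 - f)*f = f*(2 - f))
X(q, o) = sqrt(o**2 + q**2)
(-247 + n(3))*X(-17, -6) = (-247 + 3*(2 - 1*3))*sqrt((-6)**2 + (-17)**2) = (-247 + 3*(2 - 3))*sqrt(36 + 289) = (-247 + 3*(-1))*sqrt(325) = (-247 - 3)*(5*sqrt(13)) = -1250*sqrt(13)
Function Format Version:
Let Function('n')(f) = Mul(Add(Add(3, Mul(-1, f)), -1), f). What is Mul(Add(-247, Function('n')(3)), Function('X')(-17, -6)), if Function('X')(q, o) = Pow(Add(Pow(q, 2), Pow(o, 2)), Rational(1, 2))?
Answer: Mul(-1250, Pow(13, Rational(1, 2))) ≈ -4506.9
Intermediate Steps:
Function('n')(f) = Mul(f, Add(2, Mul(-1, f))) (Function('n')(f) = Mul(Add(2, Mul(-1, f)), f) = Mul(f, Add(2, Mul(-1, f))))
Function('X')(q, o) = Pow(Add(Pow(o, 2), Pow(q, 2)), Rational(1, 2))
Mul(Add(-247, Function('n')(3)), Function('X')(-17, -6)) = Mul(Add(-247, Mul(3, Add(2, Mul(-1, 3)))), Pow(Add(Pow(-6, 2), Pow(-17, 2)), Rational(1, 2))) = Mul(Add(-247, Mul(3, Add(2, -3))), Pow(Add(36, 289), Rational(1, 2))) = Mul(Add(-247, Mul(3, -1)), Pow(325, Rational(1, 2))) = Mul(Add(-247, -3), Mul(5, Pow(13, Rational(1, 2)))) = Mul(-250, Mul(5, Pow(13, Rational(1, 2)))) = Mul(-1250, Pow(13, Rational(1, 2)))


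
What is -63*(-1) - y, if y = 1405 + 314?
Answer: -1656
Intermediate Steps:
y = 1719
-63*(-1) - y = -63*(-1) - 1*1719 = 63 - 1719 = -1656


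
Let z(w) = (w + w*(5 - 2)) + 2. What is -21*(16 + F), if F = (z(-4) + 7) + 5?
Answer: -294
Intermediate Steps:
z(w) = 2 + 4*w (z(w) = (w + w*3) + 2 = (w + 3*w) + 2 = 4*w + 2 = 2 + 4*w)
F = -2 (F = ((2 + 4*(-4)) + 7) + 5 = ((2 - 16) + 7) + 5 = (-14 + 7) + 5 = -7 + 5 = -2)
-21*(16 + F) = -21*(16 - 2) = -21*14 = -294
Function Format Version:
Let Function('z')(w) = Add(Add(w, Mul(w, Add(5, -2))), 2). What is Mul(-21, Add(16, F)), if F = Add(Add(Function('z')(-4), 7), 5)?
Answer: -294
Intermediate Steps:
Function('z')(w) = Add(2, Mul(4, w)) (Function('z')(w) = Add(Add(w, Mul(w, 3)), 2) = Add(Add(w, Mul(3, w)), 2) = Add(Mul(4, w), 2) = Add(2, Mul(4, w)))
F = -2 (F = Add(Add(Add(2, Mul(4, -4)), 7), 5) = Add(Add(Add(2, -16), 7), 5) = Add(Add(-14, 7), 5) = Add(-7, 5) = -2)
Mul(-21, Add(16, F)) = Mul(-21, Add(16, -2)) = Mul(-21, 14) = -294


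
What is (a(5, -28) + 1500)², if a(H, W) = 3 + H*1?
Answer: 2274064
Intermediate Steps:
a(H, W) = 3 + H
(a(5, -28) + 1500)² = ((3 + 5) + 1500)² = (8 + 1500)² = 1508² = 2274064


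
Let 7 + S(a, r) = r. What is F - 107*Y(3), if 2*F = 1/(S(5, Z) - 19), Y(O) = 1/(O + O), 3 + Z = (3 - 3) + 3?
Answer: -2785/156 ≈ -17.853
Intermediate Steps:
Z = 0 (Z = -3 + ((3 - 3) + 3) = -3 + (0 + 3) = -3 + 3 = 0)
S(a, r) = -7 + r
Y(O) = 1/(2*O)
F = -1/52 (F = 1/(2*((-7 + 0) - 19)) = 1/(2*(-7 - 19)) = (½)/(-26) = (½)*(-1/26) = -1/52 ≈ -0.019231)
F - 107*Y(3) = -1/52 - 107/(2*3) = -1/52 - 107*⅙ = -1/52 - 107/6 = -2785/156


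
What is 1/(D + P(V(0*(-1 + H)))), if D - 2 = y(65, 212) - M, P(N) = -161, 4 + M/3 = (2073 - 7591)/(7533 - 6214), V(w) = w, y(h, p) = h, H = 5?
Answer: -1319/91604 ≈ -0.014399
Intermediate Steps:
M = -32382/1319 (M = -12 + 3*((2073 - 7591)/(7533 - 6214)) = -12 + 3*(-5518/1319) = -12 - 16554/1319 = -32382/1319 ≈ -24.550)
D = 120755/1319 (D = 2 + (65 - 1*(-32382/1319)) = 2 + (65 + 32382/1319) = 2 + 118117/1319 = 120755/1319 ≈ 91.550)
1/(D + P(V(0*(-1 + H)))) = 1/(120755/1319 - 161) = 1/(-91604/1319) = -1319/91604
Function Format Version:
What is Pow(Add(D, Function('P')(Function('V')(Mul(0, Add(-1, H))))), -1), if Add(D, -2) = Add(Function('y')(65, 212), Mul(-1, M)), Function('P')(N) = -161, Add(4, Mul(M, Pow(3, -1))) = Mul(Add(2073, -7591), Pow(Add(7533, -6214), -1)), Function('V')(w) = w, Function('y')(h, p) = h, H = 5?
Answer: Rational(-1319, 91604) ≈ -0.014399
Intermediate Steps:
M = Rational(-32382, 1319) (M = Add(-12, Mul(3, Mul(Add(2073, -7591), Pow(Add(7533, -6214), -1)))) = Add(-12, Mul(3, Mul(-5518, Pow(1319, -1)))) = Add(-12, Mul(3, Mul(-5518, Rational(1, 1319)))) = Add(-12, Mul(3, Rational(-5518, 1319))) = Add(-12, Rational(-16554, 1319)) = Rational(-32382, 1319) ≈ -24.550)
D = Rational(120755, 1319) (D = Add(2, Add(65, Mul(-1, Rational(-32382, 1319)))) = Add(2, Add(65, Rational(32382, 1319))) = Add(2, Rational(118117, 1319)) = Rational(120755, 1319) ≈ 91.550)
Pow(Add(D, Function('P')(Function('V')(Mul(0, Add(-1, H))))), -1) = Pow(Add(Rational(120755, 1319), -161), -1) = Pow(Rational(-91604, 1319), -1) = Rational(-1319, 91604)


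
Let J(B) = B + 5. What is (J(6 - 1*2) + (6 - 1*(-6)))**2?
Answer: 441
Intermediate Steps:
J(B) = 5 + B
(J(6 - 1*2) + (6 - 1*(-6)))**2 = ((5 + (6 - 1*2)) + (6 - 1*(-6)))**2 = ((5 + (6 - 2)) + (6 + 6))**2 = ((5 + 4) + 12)**2 = (9 + 12)**2 = 21**2 = 441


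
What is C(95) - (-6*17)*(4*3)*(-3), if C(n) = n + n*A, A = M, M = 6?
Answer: -3007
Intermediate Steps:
A = 6
C(n) = 7*n (C(n) = n + n*6 = n + 6*n = 7*n)
C(95) - (-6*17)*(4*3)*(-3) = 7*95 - (-6*17)*(4*3)*(-3) = 665 - (-102)*12*(-3) = 665 - (-102)*(-36) = 665 - 1*3672 = 665 - 3672 = -3007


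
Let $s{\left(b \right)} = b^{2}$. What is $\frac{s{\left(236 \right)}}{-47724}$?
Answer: $- \frac{13924}{11931} \approx -1.167$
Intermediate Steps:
$\frac{s{\left(236 \right)}}{-47724} = \frac{236^{2}}{-47724} = 55696 \left(- \frac{1}{47724}\right) = - \frac{13924}{11931}$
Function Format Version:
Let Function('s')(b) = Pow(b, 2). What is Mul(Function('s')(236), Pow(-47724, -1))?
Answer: Rational(-13924, 11931) ≈ -1.1670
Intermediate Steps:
Mul(Function('s')(236), Pow(-47724, -1)) = Mul(Pow(236, 2), Pow(-47724, -1)) = Mul(55696, Rational(-1, 47724)) = Rational(-13924, 11931)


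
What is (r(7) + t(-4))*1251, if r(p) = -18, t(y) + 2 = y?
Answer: -30024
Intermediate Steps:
t(y) = -2 + y
(r(7) + t(-4))*1251 = (-18 + (-2 - 4))*1251 = (-18 - 6)*1251 = -24*1251 = -30024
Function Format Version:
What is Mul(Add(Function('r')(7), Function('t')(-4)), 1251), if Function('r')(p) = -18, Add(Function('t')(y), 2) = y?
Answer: -30024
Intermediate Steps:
Function('t')(y) = Add(-2, y)
Mul(Add(Function('r')(7), Function('t')(-4)), 1251) = Mul(Add(-18, Add(-2, -4)), 1251) = Mul(Add(-18, -6), 1251) = Mul(-24, 1251) = -30024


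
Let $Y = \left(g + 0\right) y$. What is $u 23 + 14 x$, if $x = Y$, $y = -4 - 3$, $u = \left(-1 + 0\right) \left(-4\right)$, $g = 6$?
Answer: $-496$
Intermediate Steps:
$u = 4$ ($u = \left(-1\right) \left(-4\right) = 4$)
$y = -7$
$Y = -42$ ($Y = \left(6 + 0\right) \left(-7\right) = 6 \left(-7\right) = -42$)
$x = -42$
$u 23 + 14 x = 4 \cdot 23 + 14 \left(-42\right) = 92 - 588 = -496$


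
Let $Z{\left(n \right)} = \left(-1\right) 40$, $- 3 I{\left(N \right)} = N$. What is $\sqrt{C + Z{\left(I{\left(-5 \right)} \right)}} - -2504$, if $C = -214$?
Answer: $2504 + i \sqrt{254} \approx 2504.0 + 15.937 i$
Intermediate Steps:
$I{\left(N \right)} = - \frac{N}{3}$
$Z{\left(n \right)} = -40$
$\sqrt{C + Z{\left(I{\left(-5 \right)} \right)}} - -2504 = \sqrt{-214 - 40} - -2504 = \sqrt{-254} + 2504 = i \sqrt{254} + 2504 = 2504 + i \sqrt{254}$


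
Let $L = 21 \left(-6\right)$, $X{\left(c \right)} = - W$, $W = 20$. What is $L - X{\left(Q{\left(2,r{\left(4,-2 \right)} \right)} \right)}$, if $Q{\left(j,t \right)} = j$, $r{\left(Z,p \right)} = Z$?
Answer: $-106$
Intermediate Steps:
$X{\left(c \right)} = -20$ ($X{\left(c \right)} = \left(-1\right) 20 = -20$)
$L = -126$
$L - X{\left(Q{\left(2,r{\left(4,-2 \right)} \right)} \right)} = -126 - -20 = -126 + 20 = -106$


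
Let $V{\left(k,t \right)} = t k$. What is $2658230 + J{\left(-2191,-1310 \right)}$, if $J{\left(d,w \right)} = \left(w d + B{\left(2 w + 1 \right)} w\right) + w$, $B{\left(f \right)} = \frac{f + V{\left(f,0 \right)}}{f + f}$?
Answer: $5526475$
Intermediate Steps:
$V{\left(k,t \right)} = k t$
$B{\left(f \right)} = \frac{1}{2}$ ($B{\left(f \right)} = \frac{f + f 0}{f + f} = \frac{f + 0}{2 f} = f \frac{1}{2 f} = \frac{1}{2}$)
$J{\left(d,w \right)} = \frac{3 w}{2} + d w$ ($J{\left(d,w \right)} = \left(w d + \frac{w}{2}\right) + w = \left(d w + \frac{w}{2}\right) + w = \left(\frac{w}{2} + d w\right) + w = \frac{3 w}{2} + d w$)
$2658230 + J{\left(-2191,-1310 \right)} = 2658230 + \frac{1}{2} \left(-1310\right) \left(3 + 2 \left(-2191\right)\right) = 2658230 + \frac{1}{2} \left(-1310\right) \left(3 - 4382\right) = 2658230 + \frac{1}{2} \left(-1310\right) \left(-4379\right) = 2658230 + 2868245 = 5526475$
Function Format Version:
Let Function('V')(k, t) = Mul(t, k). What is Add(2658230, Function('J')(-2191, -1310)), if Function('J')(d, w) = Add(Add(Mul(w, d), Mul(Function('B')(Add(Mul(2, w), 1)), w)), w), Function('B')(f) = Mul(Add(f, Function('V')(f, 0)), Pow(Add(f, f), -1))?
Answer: 5526475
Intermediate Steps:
Function('V')(k, t) = Mul(k, t)
Function('B')(f) = Rational(1, 2) (Function('B')(f) = Mul(Add(f, Mul(f, 0)), Pow(Add(f, f), -1)) = Mul(Add(f, 0), Pow(Mul(2, f), -1)) = Mul(f, Mul(Rational(1, 2), Pow(f, -1))) = Rational(1, 2))
Function('J')(d, w) = Add(Mul(Rational(3, 2), w), Mul(d, w)) (Function('J')(d, w) = Add(Add(Mul(w, d), Mul(Rational(1, 2), w)), w) = Add(Add(Mul(d, w), Mul(Rational(1, 2), w)), w) = Add(Add(Mul(Rational(1, 2), w), Mul(d, w)), w) = Add(Mul(Rational(3, 2), w), Mul(d, w)))
Add(2658230, Function('J')(-2191, -1310)) = Add(2658230, Mul(Rational(1, 2), -1310, Add(3, Mul(2, -2191)))) = Add(2658230, Mul(Rational(1, 2), -1310, Add(3, -4382))) = Add(2658230, Mul(Rational(1, 2), -1310, -4379)) = Add(2658230, 2868245) = 5526475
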